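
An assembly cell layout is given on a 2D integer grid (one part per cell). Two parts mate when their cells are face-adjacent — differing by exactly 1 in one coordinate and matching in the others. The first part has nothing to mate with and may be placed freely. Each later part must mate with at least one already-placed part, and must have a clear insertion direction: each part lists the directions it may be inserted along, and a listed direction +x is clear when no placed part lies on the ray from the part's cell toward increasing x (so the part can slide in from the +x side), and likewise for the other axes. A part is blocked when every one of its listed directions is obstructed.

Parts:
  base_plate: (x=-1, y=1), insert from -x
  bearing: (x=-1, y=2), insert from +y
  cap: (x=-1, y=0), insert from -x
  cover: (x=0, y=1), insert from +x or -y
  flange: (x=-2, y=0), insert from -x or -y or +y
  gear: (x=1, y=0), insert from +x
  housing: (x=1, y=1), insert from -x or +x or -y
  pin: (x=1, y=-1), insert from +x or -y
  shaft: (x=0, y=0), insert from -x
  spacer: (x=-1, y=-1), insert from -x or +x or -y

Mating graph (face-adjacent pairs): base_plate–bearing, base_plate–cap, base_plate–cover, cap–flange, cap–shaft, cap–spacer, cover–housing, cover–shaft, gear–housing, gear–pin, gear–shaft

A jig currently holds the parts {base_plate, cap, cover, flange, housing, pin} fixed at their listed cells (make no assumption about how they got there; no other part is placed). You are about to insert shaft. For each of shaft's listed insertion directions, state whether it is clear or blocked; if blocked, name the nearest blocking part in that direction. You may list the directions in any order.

-x: nearest on ray is cap@(-1, 0) ⇒ blocked

-x: blocked by cap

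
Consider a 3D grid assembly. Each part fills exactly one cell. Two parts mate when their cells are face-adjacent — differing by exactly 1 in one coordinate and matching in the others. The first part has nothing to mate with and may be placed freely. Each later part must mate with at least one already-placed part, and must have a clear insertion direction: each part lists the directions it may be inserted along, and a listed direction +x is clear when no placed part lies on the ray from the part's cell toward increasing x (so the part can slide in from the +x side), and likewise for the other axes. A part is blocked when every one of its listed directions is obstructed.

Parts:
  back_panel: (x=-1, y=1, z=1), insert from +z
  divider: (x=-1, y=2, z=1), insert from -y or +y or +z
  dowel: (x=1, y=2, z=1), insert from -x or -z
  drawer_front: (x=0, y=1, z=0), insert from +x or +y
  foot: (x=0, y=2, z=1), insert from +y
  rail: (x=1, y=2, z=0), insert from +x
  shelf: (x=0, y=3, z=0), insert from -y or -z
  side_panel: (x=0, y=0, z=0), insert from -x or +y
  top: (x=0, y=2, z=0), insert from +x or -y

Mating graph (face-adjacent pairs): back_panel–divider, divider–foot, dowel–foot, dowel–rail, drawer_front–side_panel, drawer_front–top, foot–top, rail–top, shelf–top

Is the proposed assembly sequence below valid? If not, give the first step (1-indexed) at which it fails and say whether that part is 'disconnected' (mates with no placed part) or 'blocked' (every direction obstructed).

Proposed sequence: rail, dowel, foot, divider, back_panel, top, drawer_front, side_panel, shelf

Valid

1. rail@(1, 2, 0) [+x clear] — {rail}
2. dowel@(1, 2, 1) [-x clear] — {dowel, rail}
3. foot@(0, 2, 1) [+y clear] — {dowel, foot, rail}
4. divider@(-1, 2, 1) [-y clear] — {divider, dowel, foot, rail}
5. back_panel@(-1, 1, 1) [+z clear] — {back_panel, divider, dowel, foot, rail}
6. top@(0, 2, 0) [-y clear] — {back_panel, divider, dowel, foot, rail, top}
7. drawer_front@(0, 1, 0) [+x clear] — {back_panel, divider, dowel, drawer_front, foot, rail, top}
8. side_panel@(0, 0, 0) [-x clear] — {back_panel, divider, dowel, drawer_front, foot, rail, side_panel, top}
9. shelf@(0, 3, 0) [-z clear] — {back_panel, divider, dowel, drawer_front, foot, rail, shelf, side_panel, top}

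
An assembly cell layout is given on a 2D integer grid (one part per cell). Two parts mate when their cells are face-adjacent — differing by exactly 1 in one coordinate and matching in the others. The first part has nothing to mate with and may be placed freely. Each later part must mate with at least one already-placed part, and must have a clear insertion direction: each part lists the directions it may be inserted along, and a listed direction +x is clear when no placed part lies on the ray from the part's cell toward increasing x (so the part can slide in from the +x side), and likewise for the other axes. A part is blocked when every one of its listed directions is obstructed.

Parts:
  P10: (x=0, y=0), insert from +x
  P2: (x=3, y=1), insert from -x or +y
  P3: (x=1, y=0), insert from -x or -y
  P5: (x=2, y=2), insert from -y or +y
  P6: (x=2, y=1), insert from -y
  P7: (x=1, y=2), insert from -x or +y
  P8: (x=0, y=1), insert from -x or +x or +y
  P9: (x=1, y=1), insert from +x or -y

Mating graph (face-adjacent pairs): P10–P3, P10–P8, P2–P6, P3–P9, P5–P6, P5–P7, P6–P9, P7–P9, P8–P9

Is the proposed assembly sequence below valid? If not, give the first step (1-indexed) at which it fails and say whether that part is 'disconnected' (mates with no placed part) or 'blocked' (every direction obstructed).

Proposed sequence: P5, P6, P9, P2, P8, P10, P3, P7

1. P5@(2, 2) [-y clear] — {P5}
2. P6@(2, 1) [-y clear] — {P5, P6}
3. P9@(1, 1) [-y clear] — {P5, P6, P9}
4. P2@(3, 1) [+y clear] — {P2, P5, P6, P9}
5. P8@(0, 1) [-x clear] — {P2, P5, P6, P8, P9}
6. P10@(0, 0) [+x clear] — {P10, P2, P5, P6, P8, P9}
7. P3@(1, 0) [-y clear] — {P10, P2, P3, P5, P6, P8, P9}
8. P7@(1, 2) [-x clear] — {P10, P2, P3, P5, P6, P7, P8, P9}

Valid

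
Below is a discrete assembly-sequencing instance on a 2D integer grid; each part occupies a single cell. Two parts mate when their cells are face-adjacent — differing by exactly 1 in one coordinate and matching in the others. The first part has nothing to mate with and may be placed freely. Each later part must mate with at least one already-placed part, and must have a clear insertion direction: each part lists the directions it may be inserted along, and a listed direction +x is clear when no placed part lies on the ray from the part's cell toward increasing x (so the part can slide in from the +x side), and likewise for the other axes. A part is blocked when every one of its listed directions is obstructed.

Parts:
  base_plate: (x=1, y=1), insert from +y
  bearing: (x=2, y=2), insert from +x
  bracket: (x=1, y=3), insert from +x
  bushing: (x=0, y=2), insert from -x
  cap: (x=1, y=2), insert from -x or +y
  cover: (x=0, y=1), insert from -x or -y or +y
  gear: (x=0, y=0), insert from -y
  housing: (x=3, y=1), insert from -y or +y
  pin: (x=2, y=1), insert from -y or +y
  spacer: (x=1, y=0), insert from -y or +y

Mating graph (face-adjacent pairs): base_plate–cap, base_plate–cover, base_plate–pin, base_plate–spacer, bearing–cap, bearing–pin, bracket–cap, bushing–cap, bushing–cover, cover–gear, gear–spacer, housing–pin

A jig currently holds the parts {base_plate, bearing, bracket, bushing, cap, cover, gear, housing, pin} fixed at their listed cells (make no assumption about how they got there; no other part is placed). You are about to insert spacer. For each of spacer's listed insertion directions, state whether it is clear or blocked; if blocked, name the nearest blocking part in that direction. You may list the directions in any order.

-y: ray from spacer(1, 0) has no placed part ⇒ clear
+y: nearest on ray is base_plate@(1, 1) ⇒ blocked

+y: blocked by base_plate; -y: clear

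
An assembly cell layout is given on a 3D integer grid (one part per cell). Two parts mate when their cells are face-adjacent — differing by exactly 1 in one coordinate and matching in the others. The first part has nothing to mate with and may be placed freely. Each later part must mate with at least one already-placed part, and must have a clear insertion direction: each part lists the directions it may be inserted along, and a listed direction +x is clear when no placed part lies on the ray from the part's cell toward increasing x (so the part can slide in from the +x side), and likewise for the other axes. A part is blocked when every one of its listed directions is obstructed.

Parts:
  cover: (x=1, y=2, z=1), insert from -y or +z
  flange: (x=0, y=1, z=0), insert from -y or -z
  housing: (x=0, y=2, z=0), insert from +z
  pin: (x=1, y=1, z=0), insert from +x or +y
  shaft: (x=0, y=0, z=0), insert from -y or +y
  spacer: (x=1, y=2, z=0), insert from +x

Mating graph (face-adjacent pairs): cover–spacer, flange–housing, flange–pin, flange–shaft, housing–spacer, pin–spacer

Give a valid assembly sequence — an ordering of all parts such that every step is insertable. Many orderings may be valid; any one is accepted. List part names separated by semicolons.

1. flange@(0, 1, 0) [-y clear] — {flange}
2. pin@(1, 1, 0) [+x clear] — {flange, pin}
3. housing@(0, 2, 0) [+z clear] — {flange, housing, pin}
4. spacer@(1, 2, 0) [+x clear] — {flange, housing, pin, spacer}
5. cover@(1, 2, 1) [-y clear] — {cover, flange, housing, pin, spacer}
6. shaft@(0, 0, 0) [-y clear] — {cover, flange, housing, pin, shaft, spacer}

flange; pin; housing; spacer; cover; shaft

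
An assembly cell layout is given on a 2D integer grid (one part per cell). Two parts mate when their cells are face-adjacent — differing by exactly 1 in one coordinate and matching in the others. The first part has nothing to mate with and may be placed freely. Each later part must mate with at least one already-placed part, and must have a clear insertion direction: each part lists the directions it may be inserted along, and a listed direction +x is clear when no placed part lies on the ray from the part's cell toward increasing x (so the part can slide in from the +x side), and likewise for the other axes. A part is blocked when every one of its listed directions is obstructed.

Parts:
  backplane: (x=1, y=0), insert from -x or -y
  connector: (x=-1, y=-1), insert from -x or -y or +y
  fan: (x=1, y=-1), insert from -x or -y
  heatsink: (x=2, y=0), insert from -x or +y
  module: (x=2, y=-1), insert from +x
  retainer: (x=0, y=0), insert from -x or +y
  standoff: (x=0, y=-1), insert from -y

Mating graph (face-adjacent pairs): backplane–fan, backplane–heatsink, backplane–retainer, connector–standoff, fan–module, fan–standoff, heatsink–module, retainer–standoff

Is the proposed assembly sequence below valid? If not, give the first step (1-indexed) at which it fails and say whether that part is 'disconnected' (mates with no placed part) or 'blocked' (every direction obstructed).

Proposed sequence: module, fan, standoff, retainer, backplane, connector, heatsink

1. module@(2, -1) [+x clear] — {module}
2. fan@(1, -1) [-x clear] — {fan, module}
3. standoff@(0, -1) [-y clear] — {fan, module, standoff}
4. retainer@(0, 0) [-x clear] — {fan, module, retainer, standoff}
5. backplane@(1, 0) — -x/-y all obstructed ⇒ blocked

Invalid at step 5 (blocked)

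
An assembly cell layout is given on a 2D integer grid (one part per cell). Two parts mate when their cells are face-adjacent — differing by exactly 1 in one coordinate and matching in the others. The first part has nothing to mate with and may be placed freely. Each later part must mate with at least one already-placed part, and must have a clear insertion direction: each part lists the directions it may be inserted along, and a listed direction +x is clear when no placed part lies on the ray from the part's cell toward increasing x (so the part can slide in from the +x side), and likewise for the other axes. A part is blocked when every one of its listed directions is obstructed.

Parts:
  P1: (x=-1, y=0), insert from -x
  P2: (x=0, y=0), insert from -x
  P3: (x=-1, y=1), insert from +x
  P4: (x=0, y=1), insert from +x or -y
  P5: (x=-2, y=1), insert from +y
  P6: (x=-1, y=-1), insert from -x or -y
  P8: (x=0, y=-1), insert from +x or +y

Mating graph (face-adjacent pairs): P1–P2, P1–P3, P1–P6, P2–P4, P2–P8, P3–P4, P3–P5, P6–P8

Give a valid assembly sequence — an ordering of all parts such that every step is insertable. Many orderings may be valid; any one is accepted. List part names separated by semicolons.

1. P6@(-1, -1) [-x clear] — {P6}
2. P8@(0, -1) [+x clear] — {P6, P8}
3. P2@(0, 0) [-x clear] — {P2, P6, P8}
4. P1@(-1, 0) [-x clear] — {P1, P2, P6, P8}
5. P3@(-1, 1) [+x clear] — {P1, P2, P3, P6, P8}
6. P5@(-2, 1) [+y clear] — {P1, P2, P3, P5, P6, P8}
7. P4@(0, 1) [+x clear] — {P1, P2, P3, P4, P5, P6, P8}

P6; P8; P2; P1; P3; P5; P4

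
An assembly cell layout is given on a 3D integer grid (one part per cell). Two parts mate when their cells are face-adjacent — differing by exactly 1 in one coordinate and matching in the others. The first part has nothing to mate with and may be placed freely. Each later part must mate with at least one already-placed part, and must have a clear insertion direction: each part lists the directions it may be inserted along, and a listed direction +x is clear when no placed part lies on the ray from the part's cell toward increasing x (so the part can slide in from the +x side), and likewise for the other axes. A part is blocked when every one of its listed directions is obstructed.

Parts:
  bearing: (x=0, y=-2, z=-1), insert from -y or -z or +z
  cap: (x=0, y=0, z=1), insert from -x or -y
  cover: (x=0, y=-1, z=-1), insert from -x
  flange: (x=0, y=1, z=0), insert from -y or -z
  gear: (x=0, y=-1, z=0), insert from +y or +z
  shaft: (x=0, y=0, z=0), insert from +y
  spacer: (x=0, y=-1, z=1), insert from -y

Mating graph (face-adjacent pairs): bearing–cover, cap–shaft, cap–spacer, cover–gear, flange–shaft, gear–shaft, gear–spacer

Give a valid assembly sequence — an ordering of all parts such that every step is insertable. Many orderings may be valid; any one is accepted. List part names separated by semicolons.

1. shaft@(0, 0, 0) [+y clear] — {shaft}
2. cap@(0, 0, 1) [-x clear] — {cap, shaft}
3. gear@(0, -1, 0) [+z clear] — {cap, gear, shaft}
4. spacer@(0, -1, 1) [-y clear] — {cap, gear, shaft, spacer}
5. flange@(0, 1, 0) [-z clear] — {cap, flange, gear, shaft, spacer}
6. cover@(0, -1, -1) [-x clear] — {cap, cover, flange, gear, shaft, spacer}
7. bearing@(0, -2, -1) [-y clear] — {bearing, cap, cover, flange, gear, shaft, spacer}

shaft; cap; gear; spacer; flange; cover; bearing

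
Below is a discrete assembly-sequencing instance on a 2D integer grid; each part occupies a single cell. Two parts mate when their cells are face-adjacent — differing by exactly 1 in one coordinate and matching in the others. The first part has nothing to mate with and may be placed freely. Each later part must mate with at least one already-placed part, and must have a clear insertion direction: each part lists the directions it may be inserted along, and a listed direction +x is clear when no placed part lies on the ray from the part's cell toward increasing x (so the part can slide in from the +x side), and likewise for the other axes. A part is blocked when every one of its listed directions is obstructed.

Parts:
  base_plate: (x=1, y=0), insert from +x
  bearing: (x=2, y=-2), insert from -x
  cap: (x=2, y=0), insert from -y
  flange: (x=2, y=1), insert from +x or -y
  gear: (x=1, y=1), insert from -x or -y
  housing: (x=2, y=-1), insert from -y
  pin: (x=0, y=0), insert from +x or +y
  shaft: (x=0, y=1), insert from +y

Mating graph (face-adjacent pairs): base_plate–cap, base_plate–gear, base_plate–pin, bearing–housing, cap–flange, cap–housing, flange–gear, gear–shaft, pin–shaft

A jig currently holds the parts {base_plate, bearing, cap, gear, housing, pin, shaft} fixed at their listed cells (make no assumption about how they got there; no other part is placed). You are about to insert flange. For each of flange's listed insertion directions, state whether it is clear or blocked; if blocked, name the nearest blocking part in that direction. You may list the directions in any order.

+x: ray from flange(2, 1) has no placed part ⇒ clear
-y: nearest on ray is cap@(2, 0) ⇒ blocked

+x: clear; -y: blocked by cap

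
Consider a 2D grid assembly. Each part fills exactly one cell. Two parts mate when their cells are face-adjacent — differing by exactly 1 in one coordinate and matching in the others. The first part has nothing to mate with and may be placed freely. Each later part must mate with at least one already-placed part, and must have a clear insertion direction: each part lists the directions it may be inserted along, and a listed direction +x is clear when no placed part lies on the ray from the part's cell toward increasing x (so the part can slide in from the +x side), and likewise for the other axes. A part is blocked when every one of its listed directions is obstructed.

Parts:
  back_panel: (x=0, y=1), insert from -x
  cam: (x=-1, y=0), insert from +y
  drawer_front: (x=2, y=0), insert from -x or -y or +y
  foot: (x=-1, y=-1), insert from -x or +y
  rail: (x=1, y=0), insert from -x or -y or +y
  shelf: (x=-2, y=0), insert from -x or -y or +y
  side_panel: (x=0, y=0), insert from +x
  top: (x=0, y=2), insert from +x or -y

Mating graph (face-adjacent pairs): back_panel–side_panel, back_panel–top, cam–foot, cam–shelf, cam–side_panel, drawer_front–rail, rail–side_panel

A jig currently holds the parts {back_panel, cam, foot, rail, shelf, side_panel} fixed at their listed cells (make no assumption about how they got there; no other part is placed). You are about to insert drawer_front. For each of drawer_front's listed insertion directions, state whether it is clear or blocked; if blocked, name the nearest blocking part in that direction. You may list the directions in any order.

+y: clear; -x: blocked by rail; -y: clear

-x: nearest on ray is rail@(1, 0) ⇒ blocked
-y: ray from drawer_front(2, 0) has no placed part ⇒ clear
+y: ray from drawer_front(2, 0) has no placed part ⇒ clear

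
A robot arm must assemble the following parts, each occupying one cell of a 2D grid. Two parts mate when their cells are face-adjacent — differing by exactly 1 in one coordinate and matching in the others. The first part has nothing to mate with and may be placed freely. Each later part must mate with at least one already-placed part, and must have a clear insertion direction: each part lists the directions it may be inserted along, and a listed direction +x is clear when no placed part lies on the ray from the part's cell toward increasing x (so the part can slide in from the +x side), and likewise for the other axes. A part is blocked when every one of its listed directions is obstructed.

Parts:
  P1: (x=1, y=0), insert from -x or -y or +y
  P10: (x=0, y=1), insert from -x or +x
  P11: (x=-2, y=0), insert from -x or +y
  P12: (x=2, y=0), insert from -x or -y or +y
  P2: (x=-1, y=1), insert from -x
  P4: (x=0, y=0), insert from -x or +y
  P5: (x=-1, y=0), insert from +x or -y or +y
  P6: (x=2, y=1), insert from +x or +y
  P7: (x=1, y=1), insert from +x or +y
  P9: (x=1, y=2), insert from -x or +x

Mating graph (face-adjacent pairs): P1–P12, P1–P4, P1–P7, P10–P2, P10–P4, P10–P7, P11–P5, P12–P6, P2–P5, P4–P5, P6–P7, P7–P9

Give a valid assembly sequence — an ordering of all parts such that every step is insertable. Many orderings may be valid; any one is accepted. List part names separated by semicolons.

1. P4@(0, 0) [-x clear] — {P4}
2. P1@(1, 0) [-y clear] — {P1, P4}
3. P10@(0, 1) [-x clear] — {P1, P10, P4}
4. P7@(1, 1) [+x clear] — {P1, P10, P4, P7}
5. P9@(1, 2) [-x clear] — {P1, P10, P4, P7, P9}
6. P6@(2, 1) [+x clear] — {P1, P10, P4, P6, P7, P9}
7. P2@(-1, 1) [-x clear] — {P1, P10, P2, P4, P6, P7, P9}
8. P5@(-1, 0) [-y clear] — {P1, P10, P2, P4, P5, P6, P7, P9}
9. P11@(-2, 0) [-x clear] — {P1, P10, P11, P2, P4, P5, P6, P7, P9}
10. P12@(2, 0) [-y clear] — {P1, P10, P11, P12, P2, P4, P5, P6, P7, P9}

P4; P1; P10; P7; P9; P6; P2; P5; P11; P12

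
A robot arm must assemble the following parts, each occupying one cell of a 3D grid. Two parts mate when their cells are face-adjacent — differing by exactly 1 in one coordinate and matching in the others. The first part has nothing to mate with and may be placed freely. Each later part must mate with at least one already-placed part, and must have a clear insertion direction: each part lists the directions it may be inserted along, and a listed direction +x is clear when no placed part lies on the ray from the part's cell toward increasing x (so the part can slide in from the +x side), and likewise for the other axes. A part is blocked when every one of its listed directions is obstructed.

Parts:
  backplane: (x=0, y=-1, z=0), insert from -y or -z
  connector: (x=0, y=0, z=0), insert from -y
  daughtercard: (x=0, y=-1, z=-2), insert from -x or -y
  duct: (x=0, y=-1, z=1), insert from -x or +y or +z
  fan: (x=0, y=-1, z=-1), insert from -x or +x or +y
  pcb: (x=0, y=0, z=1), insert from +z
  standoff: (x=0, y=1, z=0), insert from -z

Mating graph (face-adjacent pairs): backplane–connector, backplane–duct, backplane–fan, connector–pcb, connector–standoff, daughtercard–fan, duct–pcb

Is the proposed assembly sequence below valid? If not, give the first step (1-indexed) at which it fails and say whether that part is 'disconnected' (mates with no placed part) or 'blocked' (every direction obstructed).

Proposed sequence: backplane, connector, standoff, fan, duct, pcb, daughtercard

Invalid at step 2 (blocked)

1. backplane@(0, -1, 0) [-y clear] — {backplane}
2. connector@(0, 0, 0) — -y all obstructed ⇒ blocked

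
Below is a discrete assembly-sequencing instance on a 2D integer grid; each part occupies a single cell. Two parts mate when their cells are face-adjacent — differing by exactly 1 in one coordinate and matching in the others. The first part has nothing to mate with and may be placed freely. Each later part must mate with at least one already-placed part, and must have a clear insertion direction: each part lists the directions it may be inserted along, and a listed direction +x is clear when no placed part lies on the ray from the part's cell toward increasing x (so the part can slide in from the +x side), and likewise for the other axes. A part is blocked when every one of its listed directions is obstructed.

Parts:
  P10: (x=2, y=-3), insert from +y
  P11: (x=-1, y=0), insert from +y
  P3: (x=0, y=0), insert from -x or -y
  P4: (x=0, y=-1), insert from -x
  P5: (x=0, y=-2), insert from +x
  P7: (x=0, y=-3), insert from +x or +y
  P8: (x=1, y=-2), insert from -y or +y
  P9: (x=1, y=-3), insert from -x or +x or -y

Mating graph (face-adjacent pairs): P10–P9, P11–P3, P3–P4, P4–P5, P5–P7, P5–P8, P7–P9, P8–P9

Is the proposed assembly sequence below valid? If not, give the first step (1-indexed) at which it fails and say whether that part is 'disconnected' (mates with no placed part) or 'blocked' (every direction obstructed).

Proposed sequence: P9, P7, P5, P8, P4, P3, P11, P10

Valid

1. P9@(1, -3) [-x clear] — {P9}
2. P7@(0, -3) [+y clear] — {P7, P9}
3. P5@(0, -2) [+x clear] — {P5, P7, P9}
4. P8@(1, -2) [+y clear] — {P5, P7, P8, P9}
5. P4@(0, -1) [-x clear] — {P4, P5, P7, P8, P9}
6. P3@(0, 0) [-x clear] — {P3, P4, P5, P7, P8, P9}
7. P11@(-1, 0) [+y clear] — {P11, P3, P4, P5, P7, P8, P9}
8. P10@(2, -3) [+y clear] — {P10, P11, P3, P4, P5, P7, P8, P9}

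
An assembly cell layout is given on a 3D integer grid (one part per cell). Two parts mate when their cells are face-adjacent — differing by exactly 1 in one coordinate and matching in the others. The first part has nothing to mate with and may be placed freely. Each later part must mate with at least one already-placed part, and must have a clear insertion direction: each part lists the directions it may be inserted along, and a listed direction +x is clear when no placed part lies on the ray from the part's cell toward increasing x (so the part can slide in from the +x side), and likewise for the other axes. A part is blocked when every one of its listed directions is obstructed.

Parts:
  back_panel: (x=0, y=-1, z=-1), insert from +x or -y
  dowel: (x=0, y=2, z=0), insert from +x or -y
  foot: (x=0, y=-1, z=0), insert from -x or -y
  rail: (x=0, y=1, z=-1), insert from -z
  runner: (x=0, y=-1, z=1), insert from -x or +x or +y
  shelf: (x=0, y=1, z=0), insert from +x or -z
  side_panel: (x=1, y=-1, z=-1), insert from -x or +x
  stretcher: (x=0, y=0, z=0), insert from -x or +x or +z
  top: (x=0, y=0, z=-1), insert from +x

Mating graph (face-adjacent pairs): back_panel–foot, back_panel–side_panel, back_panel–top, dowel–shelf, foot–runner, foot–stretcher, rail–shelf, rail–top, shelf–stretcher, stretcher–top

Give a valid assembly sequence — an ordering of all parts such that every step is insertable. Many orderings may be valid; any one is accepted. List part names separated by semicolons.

shelf; stretcher; foot; back_panel; rail; dowel; top; runner; side_panel

1. shelf@(0, 1, 0) [+x clear] — {shelf}
2. stretcher@(0, 0, 0) [-x clear] — {shelf, stretcher}
3. foot@(0, -1, 0) [-x clear] — {foot, shelf, stretcher}
4. back_panel@(0, -1, -1) [+x clear] — {back_panel, foot, shelf, stretcher}
5. rail@(0, 1, -1) [-z clear] — {back_panel, foot, rail, shelf, stretcher}
6. dowel@(0, 2, 0) [+x clear] — {back_panel, dowel, foot, rail, shelf, stretcher}
7. top@(0, 0, -1) [+x clear] — {back_panel, dowel, foot, rail, shelf, stretcher, top}
8. runner@(0, -1, 1) [-x clear] — {back_panel, dowel, foot, rail, runner, shelf, stretcher, top}
9. side_panel@(1, -1, -1) [+x clear] — {back_panel, dowel, foot, rail, runner, shelf, side_panel, stretcher, top}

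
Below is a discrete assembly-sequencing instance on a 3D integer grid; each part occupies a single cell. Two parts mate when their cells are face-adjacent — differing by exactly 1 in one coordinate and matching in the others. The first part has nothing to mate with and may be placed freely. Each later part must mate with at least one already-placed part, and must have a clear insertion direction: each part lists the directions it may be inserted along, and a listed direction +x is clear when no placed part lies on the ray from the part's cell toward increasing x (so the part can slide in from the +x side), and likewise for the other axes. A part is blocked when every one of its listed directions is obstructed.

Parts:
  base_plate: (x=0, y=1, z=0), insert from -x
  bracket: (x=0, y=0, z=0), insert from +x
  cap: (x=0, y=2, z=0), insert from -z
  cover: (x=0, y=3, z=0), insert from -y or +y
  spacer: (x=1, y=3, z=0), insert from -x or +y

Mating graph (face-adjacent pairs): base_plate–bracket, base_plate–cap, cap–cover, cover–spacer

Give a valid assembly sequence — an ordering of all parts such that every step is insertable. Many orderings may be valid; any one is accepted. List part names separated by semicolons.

base_plate; bracket; cap; cover; spacer

1. base_plate@(0, 1, 0) [-x clear] — {base_plate}
2. bracket@(0, 0, 0) [+x clear] — {base_plate, bracket}
3. cap@(0, 2, 0) [-z clear] — {base_plate, bracket, cap}
4. cover@(0, 3, 0) [+y clear] — {base_plate, bracket, cap, cover}
5. spacer@(1, 3, 0) [+y clear] — {base_plate, bracket, cap, cover, spacer}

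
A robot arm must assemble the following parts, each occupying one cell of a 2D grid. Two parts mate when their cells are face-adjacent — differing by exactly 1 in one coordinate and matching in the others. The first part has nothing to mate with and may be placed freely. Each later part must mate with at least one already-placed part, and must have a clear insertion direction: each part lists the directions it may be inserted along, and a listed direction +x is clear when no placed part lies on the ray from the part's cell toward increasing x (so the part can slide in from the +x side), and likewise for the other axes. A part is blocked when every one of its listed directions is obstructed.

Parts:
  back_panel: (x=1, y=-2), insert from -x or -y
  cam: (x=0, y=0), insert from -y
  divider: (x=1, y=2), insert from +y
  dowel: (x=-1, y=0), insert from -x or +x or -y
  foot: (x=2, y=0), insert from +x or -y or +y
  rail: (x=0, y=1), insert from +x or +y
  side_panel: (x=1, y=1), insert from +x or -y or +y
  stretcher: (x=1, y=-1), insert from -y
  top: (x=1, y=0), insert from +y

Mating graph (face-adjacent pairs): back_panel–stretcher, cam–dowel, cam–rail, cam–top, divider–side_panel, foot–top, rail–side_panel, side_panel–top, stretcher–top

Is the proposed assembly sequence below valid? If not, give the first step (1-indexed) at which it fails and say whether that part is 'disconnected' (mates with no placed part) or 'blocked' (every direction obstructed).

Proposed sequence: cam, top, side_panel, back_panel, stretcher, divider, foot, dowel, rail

Invalid at step 4 (disconnected)

1. cam@(0, 0) [-y clear] — {cam}
2. top@(1, 0) [+y clear] — {cam, top}
3. side_panel@(1, 1) [+x clear] — {cam, side_panel, top}
4. back_panel@(1, -2) — no placed neighbour ⇒ disconnected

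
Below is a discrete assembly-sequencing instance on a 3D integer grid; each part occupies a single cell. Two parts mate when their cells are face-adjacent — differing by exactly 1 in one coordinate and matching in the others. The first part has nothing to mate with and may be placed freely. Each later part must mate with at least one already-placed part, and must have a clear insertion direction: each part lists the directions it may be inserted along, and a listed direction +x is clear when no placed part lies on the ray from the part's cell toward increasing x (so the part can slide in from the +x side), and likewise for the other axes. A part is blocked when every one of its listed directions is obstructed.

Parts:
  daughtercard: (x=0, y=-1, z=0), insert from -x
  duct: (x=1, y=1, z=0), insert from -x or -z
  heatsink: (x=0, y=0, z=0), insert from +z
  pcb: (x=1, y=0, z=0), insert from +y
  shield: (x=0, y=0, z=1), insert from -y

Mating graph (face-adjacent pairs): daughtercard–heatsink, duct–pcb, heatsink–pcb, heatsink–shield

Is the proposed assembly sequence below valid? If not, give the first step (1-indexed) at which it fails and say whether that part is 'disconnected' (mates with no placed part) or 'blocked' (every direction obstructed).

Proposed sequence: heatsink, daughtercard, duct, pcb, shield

1. heatsink@(0, 0, 0) [+z clear] — {heatsink}
2. daughtercard@(0, -1, 0) [-x clear] — {daughtercard, heatsink}
3. duct@(1, 1, 0) — no placed neighbour ⇒ disconnected

Invalid at step 3 (disconnected)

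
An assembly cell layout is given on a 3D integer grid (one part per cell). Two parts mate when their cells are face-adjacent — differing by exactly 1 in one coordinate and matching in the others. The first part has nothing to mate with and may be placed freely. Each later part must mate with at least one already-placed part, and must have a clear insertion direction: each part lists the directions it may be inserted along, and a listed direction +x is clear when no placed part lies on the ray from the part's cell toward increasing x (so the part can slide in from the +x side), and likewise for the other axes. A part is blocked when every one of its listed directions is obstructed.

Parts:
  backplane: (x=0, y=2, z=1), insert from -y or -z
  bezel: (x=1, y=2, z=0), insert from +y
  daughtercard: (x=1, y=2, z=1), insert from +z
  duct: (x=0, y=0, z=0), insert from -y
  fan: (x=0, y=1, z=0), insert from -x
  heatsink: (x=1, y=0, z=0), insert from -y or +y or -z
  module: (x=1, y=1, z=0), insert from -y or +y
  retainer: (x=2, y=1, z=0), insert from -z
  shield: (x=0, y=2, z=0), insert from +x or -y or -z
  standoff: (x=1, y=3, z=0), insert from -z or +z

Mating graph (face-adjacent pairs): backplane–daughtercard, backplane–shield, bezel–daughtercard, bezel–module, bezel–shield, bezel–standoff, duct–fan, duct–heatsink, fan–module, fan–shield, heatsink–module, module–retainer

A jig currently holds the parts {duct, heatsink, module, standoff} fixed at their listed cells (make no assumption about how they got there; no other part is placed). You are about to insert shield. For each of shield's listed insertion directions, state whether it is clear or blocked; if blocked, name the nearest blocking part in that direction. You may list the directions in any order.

+x: ray from shield(0, 2, 0) has no placed part ⇒ clear
-y: nearest on ray is duct@(0, 0, 0) ⇒ blocked
-z: ray from shield(0, 2, 0) has no placed part ⇒ clear

+x: clear; -y: blocked by duct; -z: clear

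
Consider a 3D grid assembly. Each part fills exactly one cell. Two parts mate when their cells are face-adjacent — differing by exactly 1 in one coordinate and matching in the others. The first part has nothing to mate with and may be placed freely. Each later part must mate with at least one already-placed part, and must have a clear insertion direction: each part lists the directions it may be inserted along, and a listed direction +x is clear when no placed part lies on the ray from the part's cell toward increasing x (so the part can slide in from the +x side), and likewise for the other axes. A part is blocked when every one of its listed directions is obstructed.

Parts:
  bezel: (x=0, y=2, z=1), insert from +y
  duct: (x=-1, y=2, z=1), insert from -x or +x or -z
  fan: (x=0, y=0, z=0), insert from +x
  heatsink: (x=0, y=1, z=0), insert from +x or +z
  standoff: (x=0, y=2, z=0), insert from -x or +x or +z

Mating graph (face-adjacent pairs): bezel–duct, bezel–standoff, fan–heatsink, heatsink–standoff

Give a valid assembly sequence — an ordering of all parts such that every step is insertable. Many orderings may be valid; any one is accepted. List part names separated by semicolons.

1. fan@(0, 0, 0) [+x clear] — {fan}
2. heatsink@(0, 1, 0) [+x clear] — {fan, heatsink}
3. standoff@(0, 2, 0) [-x clear] — {fan, heatsink, standoff}
4. bezel@(0, 2, 1) [+y clear] — {bezel, fan, heatsink, standoff}
5. duct@(-1, 2, 1) [-x clear] — {bezel, duct, fan, heatsink, standoff}

fan; heatsink; standoff; bezel; duct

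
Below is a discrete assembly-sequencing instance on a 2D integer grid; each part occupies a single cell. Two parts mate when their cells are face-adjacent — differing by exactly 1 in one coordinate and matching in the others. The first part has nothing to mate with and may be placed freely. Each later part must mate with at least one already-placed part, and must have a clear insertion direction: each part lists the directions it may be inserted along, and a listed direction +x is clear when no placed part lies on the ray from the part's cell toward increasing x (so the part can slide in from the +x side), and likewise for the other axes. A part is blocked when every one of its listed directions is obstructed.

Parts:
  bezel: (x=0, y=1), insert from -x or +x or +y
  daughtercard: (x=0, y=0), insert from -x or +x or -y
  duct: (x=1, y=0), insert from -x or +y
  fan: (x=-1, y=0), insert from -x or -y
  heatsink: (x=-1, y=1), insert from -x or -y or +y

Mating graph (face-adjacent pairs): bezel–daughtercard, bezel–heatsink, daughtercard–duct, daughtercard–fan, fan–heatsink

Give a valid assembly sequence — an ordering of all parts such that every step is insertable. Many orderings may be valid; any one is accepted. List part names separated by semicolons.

heatsink; bezel; daughtercard; duct; fan

1. heatsink@(-1, 1) [-x clear] — {heatsink}
2. bezel@(0, 1) [+x clear] — {bezel, heatsink}
3. daughtercard@(0, 0) [-x clear] — {bezel, daughtercard, heatsink}
4. duct@(1, 0) [+y clear] — {bezel, daughtercard, duct, heatsink}
5. fan@(-1, 0) [-x clear] — {bezel, daughtercard, duct, fan, heatsink}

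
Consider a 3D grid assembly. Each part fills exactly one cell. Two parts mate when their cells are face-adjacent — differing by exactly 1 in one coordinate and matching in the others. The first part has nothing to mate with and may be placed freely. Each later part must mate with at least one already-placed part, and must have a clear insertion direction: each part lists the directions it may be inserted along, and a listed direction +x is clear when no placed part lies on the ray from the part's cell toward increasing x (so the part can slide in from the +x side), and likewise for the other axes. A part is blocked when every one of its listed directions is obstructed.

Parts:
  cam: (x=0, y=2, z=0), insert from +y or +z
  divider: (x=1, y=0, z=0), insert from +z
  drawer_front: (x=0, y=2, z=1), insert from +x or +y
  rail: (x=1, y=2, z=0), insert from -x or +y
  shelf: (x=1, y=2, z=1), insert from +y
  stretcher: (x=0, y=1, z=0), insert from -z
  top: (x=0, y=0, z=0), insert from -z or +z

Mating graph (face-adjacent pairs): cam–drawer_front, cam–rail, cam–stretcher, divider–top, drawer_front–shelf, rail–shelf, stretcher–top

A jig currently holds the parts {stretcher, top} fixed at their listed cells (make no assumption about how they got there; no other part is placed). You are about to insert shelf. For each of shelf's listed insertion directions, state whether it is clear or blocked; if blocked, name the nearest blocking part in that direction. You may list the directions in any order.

+y: clear

+y: ray from shelf(1, 2, 1) has no placed part ⇒ clear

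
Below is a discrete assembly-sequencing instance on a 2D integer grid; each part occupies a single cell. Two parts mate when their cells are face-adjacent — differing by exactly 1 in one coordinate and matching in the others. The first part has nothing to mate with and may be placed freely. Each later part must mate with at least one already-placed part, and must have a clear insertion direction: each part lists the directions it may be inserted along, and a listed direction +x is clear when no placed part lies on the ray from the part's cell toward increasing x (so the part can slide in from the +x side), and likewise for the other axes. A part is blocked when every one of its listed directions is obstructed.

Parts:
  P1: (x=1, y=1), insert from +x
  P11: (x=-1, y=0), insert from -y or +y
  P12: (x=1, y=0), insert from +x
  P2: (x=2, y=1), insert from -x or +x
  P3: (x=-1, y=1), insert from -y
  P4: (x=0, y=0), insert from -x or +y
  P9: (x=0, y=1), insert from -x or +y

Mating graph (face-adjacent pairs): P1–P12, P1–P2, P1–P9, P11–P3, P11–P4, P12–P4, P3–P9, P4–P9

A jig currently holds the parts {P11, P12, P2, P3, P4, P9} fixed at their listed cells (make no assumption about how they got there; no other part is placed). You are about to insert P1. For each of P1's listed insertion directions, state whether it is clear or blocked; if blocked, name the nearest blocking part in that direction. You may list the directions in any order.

+x: nearest on ray is P2@(2, 1) ⇒ blocked

+x: blocked by P2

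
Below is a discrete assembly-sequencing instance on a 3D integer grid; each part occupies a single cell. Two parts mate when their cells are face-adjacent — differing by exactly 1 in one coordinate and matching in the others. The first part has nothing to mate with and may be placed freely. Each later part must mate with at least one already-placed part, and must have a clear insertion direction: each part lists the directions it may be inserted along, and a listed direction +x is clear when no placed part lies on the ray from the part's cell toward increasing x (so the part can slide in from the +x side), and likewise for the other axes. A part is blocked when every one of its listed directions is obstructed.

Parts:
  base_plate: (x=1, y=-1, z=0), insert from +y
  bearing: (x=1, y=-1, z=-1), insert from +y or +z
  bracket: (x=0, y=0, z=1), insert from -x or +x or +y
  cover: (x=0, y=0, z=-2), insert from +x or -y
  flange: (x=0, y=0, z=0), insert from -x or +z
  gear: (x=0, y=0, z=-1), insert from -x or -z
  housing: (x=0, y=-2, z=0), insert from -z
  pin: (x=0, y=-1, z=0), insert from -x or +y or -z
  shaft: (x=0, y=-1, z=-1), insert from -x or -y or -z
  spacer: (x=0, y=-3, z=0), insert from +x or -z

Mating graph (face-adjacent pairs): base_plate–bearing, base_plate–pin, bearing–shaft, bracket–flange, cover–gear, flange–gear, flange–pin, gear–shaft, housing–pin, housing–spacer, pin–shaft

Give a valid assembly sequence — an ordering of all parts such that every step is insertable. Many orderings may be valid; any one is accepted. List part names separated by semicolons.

1. shaft@(0, -1, -1) [-x clear] — {shaft}
2. gear@(0, 0, -1) [-x clear] — {gear, shaft}
3. bearing@(1, -1, -1) [+y clear] — {bearing, gear, shaft}
4. base_plate@(1, -1, 0) [+y clear] — {base_plate, bearing, gear, shaft}
5. pin@(0, -1, 0) [-x clear] — {base_plate, bearing, gear, pin, shaft}
6. housing@(0, -2, 0) [-z clear] — {base_plate, bearing, gear, housing, pin, shaft}
7. flange@(0, 0, 0) [-x clear] — {base_plate, bearing, flange, gear, housing, pin, shaft}
8. bracket@(0, 0, 1) [-x clear] — {base_plate, bearing, bracket, flange, gear, housing, pin, shaft}
9. spacer@(0, -3, 0) [+x clear] — {base_plate, bearing, bracket, flange, gear, housing, pin, shaft, spacer}
10. cover@(0, 0, -2) [+x clear] — {base_plate, bearing, bracket, cover, flange, gear, housing, pin, shaft, spacer}

shaft; gear; bearing; base_plate; pin; housing; flange; bracket; spacer; cover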